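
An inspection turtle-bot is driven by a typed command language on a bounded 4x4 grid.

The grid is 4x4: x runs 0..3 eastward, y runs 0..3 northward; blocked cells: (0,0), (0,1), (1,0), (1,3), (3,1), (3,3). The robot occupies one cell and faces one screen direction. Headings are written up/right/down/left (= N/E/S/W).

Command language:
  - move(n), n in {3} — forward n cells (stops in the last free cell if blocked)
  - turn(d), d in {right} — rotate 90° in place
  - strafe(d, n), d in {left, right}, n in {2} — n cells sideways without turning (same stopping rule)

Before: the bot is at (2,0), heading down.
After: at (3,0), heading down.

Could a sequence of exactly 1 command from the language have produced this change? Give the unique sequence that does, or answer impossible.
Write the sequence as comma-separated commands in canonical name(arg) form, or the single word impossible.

key: still facing S — the one step turns nothing
t0: at (2,0), heading down
step 1 (strafe(left, 2)): at (3,0), heading down
no other 1-command option fits: unique.

strafe(left, 2)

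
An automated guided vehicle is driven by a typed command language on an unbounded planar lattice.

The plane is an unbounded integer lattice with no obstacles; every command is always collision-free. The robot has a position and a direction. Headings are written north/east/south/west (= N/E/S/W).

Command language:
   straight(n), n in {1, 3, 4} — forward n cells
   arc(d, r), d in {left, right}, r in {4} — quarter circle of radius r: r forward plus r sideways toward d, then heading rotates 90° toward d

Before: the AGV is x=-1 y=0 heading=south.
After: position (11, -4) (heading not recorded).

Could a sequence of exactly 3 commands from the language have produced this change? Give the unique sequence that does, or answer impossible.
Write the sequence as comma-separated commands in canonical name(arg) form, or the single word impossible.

key: running straight(4) before arc(left, 4) would end elsewhere — order is forced
begin: x=-1 y=0 heading=south
t=1 arc(left, 4) ⇒ x=3 y=-4 heading=east
t=2 straight(4) ⇒ x=7 y=-4 heading=east
t=3 straight(4) ⇒ x=11 y=-4 heading=east
no rival 3-sequence matches.

arc(left, 4), straight(4), straight(4)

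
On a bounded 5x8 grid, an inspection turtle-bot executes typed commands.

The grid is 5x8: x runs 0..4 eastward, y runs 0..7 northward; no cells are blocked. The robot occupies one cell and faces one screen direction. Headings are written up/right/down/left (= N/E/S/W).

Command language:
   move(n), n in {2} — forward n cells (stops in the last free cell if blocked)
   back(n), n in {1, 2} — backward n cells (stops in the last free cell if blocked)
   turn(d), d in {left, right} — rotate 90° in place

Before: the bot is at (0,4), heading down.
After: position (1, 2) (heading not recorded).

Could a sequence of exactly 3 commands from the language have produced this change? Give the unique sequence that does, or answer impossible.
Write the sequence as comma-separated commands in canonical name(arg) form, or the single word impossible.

key: order matters: swapping move(2) and back(1) lands elsewhere
from: at (0,4), heading down
[1] after move(2): at (0,2), heading down
[2] after turn(right): at (0,2), heading left
[3] after back(1): at (1,2), heading left
no other 3-command option fits: unique.

move(2), turn(right), back(1)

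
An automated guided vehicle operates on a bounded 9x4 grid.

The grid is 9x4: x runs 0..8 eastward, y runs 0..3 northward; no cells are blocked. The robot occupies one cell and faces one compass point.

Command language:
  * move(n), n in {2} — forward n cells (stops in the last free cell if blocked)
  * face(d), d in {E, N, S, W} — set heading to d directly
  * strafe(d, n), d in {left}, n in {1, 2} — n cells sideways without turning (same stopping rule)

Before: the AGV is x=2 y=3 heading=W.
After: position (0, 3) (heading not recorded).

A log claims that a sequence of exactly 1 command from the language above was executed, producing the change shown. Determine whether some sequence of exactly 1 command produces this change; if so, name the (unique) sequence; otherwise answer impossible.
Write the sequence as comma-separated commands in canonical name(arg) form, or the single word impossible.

t0: x=2 y=3 heading=W
[1] after move(2): x=0 y=3 heading=W
all 7 alternatives checked — unique.

move(2)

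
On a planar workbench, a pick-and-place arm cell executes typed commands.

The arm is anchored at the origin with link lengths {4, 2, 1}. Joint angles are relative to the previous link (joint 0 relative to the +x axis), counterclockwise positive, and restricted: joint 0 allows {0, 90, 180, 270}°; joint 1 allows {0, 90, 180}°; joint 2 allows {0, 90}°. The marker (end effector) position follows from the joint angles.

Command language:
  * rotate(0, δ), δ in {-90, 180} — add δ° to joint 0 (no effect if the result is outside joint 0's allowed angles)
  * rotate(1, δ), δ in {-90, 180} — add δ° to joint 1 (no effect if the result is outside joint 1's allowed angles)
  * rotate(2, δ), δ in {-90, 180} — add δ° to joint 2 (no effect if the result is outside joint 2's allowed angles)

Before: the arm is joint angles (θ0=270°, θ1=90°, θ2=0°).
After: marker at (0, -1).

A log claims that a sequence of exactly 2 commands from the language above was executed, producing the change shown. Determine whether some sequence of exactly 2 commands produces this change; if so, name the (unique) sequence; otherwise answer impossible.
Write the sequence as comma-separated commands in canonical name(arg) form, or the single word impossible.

key: order matters: swapping rotate(1, -90) and rotate(1, 180) lands elsewhere
t0: joint angles (θ0=270°, θ1=90°, θ2=0°)
t=1 rotate(1, -90) ⇒ joint angles (θ0=270°, θ1=0°, θ2=0°)
t=2 rotate(1, 180) ⇒ joint angles (θ0=270°, θ1=180°, θ2=0°)
no rival 2-sequence matches.

rotate(1, -90), rotate(1, 180)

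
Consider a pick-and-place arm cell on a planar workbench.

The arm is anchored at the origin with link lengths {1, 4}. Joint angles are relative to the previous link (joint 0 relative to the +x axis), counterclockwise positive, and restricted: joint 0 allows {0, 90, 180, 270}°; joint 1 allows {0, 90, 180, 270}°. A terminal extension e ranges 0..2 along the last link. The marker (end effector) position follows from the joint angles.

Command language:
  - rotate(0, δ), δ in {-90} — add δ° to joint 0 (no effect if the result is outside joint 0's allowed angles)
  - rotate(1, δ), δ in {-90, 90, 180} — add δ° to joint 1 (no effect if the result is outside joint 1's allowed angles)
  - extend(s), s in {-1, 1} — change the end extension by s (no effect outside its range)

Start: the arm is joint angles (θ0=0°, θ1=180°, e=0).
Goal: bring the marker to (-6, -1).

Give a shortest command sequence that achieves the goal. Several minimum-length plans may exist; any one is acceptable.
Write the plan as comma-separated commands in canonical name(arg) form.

begin: joint angles (θ0=0°, θ1=180°, e=0)
step 1 (extend(1)): joint angles (θ0=0°, θ1=180°, e=1)
step 2 (extend(1)): joint angles (θ0=0°, θ1=180°, e=2)
step 3 (rotate(1, 90)): joint angles (θ0=0°, θ1=270°, e=2)
step 4 (rotate(0, -90)): joint angles (θ0=270°, θ1=270°, e=2)
nothing shorter than 4 reaches the goal.

extend(1), extend(1), rotate(1, 90), rotate(0, -90)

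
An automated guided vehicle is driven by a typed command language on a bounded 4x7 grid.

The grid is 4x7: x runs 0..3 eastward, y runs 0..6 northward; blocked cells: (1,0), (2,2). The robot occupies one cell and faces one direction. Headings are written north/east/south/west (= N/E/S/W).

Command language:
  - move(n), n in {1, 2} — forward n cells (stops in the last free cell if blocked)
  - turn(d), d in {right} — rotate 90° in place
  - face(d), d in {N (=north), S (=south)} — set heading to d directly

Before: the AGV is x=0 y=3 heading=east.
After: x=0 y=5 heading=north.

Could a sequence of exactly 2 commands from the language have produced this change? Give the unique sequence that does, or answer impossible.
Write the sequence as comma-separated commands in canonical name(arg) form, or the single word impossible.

face(N), move(2)

key: cell and facing (now N) both changed — the 2 commands mix motion and turning
begin: x=0 y=3 heading=east
1. face(N) → x=0 y=3 heading=north
2. move(2) → x=0 y=5 heading=north
uniquely the one of 25 2-step routes that fits.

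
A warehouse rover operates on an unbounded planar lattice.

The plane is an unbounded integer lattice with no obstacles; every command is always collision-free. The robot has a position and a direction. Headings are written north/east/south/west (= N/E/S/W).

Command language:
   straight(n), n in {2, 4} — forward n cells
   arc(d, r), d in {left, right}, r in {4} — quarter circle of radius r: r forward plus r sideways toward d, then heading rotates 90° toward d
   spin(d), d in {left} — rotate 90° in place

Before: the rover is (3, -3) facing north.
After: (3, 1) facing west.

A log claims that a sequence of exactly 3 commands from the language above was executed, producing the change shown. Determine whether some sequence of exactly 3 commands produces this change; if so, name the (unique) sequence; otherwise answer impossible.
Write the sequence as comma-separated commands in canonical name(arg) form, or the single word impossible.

key: order matters: swapping straight(2) and spin(left) lands elsewhere
from: (3, -3) facing north
1. straight(2) → (3, -1) facing north
2. straight(2) → (3, 1) facing north
3. spin(left) → (3, 1) facing west
no other 3-command option fits: unique.

straight(2), straight(2), spin(left)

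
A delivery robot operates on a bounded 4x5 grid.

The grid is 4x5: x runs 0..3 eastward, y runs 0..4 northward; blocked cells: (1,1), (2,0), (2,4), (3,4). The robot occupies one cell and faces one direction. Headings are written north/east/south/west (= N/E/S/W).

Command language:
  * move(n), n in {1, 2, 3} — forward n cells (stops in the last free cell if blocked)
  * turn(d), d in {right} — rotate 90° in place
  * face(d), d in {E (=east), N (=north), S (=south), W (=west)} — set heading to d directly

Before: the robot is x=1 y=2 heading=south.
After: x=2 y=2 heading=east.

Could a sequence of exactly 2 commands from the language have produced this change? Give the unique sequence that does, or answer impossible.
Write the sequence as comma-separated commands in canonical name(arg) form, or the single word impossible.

key: running move(1) before face(E) would end elsewhere — order is forced
from: x=1 y=2 heading=south
t=1 face(E) ⇒ x=1 y=2 heading=east
t=2 move(1) ⇒ x=2 y=2 heading=east
no rival 2-sequence matches.

face(E), move(1)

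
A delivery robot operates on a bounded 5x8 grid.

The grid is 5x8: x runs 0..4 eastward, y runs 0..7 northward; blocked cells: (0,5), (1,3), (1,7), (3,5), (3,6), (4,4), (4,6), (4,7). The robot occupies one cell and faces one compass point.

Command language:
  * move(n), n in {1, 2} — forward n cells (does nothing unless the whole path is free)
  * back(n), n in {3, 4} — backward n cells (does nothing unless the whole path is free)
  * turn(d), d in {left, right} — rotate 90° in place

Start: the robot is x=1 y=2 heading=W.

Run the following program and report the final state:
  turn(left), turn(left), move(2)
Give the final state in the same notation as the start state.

initial: x=1 y=2 heading=W
t=1 turn(left) ⇒ x=1 y=2 heading=S
t=2 turn(left) ⇒ x=1 y=2 heading=E
t=3 move(2) ⇒ x=3 y=2 heading=E

x=3 y=2 heading=E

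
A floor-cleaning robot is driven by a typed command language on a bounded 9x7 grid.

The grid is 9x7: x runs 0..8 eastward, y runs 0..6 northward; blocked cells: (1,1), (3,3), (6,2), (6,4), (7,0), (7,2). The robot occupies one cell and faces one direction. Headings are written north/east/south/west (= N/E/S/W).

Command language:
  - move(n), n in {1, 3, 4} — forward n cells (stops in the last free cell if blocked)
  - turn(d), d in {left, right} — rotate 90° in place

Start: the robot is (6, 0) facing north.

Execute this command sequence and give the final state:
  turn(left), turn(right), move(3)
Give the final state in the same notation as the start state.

t0: (6, 0) facing north
1. turn(left) → (6, 0) facing west
2. turn(right) → (6, 0) facing north
3. move(3) → (6, 1) facing north

(6, 1) facing north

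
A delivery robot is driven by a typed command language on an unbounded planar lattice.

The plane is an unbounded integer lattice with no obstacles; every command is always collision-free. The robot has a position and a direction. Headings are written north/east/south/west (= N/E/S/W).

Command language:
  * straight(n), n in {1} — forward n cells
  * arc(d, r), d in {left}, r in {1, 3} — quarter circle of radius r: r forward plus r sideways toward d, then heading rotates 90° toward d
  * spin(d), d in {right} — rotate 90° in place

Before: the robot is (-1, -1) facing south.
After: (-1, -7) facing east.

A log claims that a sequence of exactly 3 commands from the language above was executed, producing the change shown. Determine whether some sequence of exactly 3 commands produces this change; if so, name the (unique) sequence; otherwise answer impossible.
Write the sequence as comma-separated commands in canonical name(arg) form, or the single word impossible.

spin(right), arc(left, 3), arc(left, 3)

key: order matters: swapping spin(right) and arc(left, 3) lands elsewhere
begin: (-1, -1) facing south
1. spin(right) → (-1, -1) facing west
2. arc(left, 3) → (-4, -4) facing south
3. arc(left, 3) → (-1, -7) facing east
uniquely the one of 64 3-step routes that fits.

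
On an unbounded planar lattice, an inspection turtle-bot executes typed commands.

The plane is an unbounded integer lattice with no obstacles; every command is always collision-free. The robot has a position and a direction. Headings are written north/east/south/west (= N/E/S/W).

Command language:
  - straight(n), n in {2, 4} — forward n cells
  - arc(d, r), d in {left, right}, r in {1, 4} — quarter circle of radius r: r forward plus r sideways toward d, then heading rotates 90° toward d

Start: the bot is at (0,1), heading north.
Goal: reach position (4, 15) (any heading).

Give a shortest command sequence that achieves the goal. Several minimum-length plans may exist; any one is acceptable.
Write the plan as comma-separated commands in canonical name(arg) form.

straight(2), straight(4), straight(4), arc(right, 4)

start: at (0,1), heading north
t=1 straight(2) ⇒ at (0,3), heading north
t=2 straight(4) ⇒ at (0,7), heading north
t=3 straight(4) ⇒ at (0,11), heading north
t=4 arc(right, 4) ⇒ at (4,15), heading east
no 3-step plan works, so 4 is optimal.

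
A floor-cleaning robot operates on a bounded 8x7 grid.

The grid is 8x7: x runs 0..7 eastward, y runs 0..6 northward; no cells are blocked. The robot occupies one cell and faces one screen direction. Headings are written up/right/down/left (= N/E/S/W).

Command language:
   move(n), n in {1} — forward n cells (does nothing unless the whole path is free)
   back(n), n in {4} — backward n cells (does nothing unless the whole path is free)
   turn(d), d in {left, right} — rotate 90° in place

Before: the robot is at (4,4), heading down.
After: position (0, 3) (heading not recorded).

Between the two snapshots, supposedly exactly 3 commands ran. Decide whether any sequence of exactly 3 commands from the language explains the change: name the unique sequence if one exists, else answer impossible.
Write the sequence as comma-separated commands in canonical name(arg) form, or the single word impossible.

move(1), turn(left), back(4)

key: order matters: swapping move(1) and back(4) lands elsewhere
t0: at (4,4), heading down
step 1 (move(1)): at (4,3), heading down
step 2 (turn(left)): at (4,3), heading right
step 3 (back(4)): at (0,3), heading right
all 64 alternatives checked — unique.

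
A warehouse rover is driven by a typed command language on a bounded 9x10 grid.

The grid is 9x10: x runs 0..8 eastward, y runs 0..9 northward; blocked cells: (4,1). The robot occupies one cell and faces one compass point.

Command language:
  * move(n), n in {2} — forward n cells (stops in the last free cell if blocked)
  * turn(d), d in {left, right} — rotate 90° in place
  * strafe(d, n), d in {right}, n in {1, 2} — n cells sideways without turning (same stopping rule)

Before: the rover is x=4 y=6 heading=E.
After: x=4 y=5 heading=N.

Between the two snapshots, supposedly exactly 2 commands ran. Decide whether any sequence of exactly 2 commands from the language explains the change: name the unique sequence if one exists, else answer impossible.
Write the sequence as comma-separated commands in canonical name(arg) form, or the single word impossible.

strafe(right, 1), turn(left)

key: position moved to (4,5) AND the heading swung to N — translation plus rotation needed
begin: x=4 y=6 heading=E
step 1 (strafe(right, 1)): x=4 y=5 heading=E
step 2 (turn(left)): x=4 y=5 heading=N
uniquely the one of 25 2-step routes that fits.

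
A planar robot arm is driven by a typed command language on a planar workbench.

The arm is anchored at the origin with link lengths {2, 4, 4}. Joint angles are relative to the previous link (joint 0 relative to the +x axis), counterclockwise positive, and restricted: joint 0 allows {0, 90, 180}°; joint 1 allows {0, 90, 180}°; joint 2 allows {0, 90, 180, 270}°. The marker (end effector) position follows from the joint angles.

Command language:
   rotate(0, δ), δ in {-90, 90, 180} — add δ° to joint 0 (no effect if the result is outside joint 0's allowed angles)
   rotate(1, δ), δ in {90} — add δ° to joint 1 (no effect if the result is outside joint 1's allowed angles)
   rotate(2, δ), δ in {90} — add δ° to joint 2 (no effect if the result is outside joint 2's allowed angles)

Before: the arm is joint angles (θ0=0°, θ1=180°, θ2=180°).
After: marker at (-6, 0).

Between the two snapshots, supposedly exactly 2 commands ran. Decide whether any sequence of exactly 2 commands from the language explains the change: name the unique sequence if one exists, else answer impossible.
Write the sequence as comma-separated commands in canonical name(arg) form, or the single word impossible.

start: joint angles (θ0=0°, θ1=180°, θ2=180°)
[1] after rotate(2, 90): joint angles (θ0=0°, θ1=180°, θ2=270°)
[2] after rotate(2, 90): joint angles (θ0=0°, θ1=180°, θ2=0°)
all 25 alternatives checked — unique.

rotate(2, 90), rotate(2, 90)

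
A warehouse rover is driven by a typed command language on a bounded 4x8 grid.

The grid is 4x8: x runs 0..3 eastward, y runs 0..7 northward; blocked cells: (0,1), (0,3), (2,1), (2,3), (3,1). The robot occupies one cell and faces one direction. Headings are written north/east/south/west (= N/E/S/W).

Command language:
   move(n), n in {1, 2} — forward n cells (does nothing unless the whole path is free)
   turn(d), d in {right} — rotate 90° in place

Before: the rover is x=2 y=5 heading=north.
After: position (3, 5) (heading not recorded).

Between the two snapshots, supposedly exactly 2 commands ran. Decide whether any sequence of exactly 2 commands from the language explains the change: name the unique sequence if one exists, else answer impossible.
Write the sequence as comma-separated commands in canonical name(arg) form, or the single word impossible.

key: order matters: swapping turn(right) and move(1) lands elsewhere
t0: x=2 y=5 heading=north
step 1 (turn(right)): x=2 y=5 heading=east
step 2 (move(1)): x=3 y=5 heading=east
no other 2-command option fits: unique.

turn(right), move(1)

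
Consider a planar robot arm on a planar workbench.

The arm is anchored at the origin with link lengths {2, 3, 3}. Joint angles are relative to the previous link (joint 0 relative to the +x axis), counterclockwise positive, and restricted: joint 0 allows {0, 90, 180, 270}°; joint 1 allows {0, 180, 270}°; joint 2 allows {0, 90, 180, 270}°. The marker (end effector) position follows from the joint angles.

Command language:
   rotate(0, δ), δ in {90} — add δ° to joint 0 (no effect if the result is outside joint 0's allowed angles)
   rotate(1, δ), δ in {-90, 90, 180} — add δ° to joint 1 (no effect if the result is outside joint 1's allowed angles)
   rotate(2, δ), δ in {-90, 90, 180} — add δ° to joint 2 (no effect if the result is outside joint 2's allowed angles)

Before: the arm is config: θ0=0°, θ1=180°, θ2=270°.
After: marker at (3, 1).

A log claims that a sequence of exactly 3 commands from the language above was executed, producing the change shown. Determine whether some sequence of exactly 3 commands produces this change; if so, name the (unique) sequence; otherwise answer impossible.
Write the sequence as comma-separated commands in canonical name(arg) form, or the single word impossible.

initial: config: θ0=0°, θ1=180°, θ2=270°
step 1 (rotate(0, 90)): config: θ0=90°, θ1=180°, θ2=270°
step 2 (rotate(0, 90)): config: θ0=180°, θ1=180°, θ2=270°
step 3 (rotate(0, 90)): config: θ0=270°, θ1=180°, θ2=270°
no other 3-command option fits: unique.

rotate(0, 90), rotate(0, 90), rotate(0, 90)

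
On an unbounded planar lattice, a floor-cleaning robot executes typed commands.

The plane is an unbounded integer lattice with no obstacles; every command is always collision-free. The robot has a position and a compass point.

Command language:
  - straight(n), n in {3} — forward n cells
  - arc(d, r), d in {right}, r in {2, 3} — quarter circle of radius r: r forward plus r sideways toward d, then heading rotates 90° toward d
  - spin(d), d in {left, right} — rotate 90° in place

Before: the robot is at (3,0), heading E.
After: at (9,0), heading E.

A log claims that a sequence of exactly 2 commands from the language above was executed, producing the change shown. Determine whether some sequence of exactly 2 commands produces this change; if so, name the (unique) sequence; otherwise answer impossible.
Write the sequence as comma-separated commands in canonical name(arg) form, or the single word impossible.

key: heading stays E — no command in the sequence turns
begin: at (3,0), heading E
[1] after straight(3): at (6,0), heading E
[2] after straight(3): at (9,0), heading E
uniquely the one of 25 2-step routes that fits.

straight(3), straight(3)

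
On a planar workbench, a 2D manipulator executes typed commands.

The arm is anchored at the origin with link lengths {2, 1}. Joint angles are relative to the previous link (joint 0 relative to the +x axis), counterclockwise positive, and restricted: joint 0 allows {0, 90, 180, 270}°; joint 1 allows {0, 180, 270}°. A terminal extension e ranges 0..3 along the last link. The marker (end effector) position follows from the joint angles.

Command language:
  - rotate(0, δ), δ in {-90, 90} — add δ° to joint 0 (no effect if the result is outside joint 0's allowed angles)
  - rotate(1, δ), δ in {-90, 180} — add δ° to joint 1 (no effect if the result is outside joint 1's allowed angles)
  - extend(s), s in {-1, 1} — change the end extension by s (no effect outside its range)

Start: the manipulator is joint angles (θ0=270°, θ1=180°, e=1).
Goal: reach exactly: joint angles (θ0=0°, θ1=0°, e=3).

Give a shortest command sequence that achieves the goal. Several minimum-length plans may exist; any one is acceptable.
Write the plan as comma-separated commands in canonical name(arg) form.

begin: joint angles (θ0=270°, θ1=180°, e=1)
[1] after rotate(0, 90): joint angles (θ0=0°, θ1=180°, e=1)
[2] after extend(1): joint angles (θ0=0°, θ1=180°, e=2)
[3] after extend(1): joint angles (θ0=0°, θ1=180°, e=3)
[4] after rotate(1, 180): joint angles (θ0=0°, θ1=0°, e=3)
nothing shorter than 4 reaches the goal.

rotate(0, 90), extend(1), extend(1), rotate(1, 180)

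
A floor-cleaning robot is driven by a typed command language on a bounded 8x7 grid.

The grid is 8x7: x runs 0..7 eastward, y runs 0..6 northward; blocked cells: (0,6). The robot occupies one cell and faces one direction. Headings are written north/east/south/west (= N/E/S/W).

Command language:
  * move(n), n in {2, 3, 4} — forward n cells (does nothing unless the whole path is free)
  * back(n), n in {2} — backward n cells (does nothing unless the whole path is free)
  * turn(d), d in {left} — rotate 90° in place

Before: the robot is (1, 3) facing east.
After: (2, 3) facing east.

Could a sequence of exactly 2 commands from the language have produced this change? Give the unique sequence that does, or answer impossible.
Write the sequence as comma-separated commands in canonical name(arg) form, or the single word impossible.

move(3), back(2)

key: running back(2) before move(3) would end elsewhere — order is forced
initial: (1, 3) facing east
[1] after move(3): (4, 3) facing east
[2] after back(2): (2, 3) facing east
all 25 alternatives checked — unique.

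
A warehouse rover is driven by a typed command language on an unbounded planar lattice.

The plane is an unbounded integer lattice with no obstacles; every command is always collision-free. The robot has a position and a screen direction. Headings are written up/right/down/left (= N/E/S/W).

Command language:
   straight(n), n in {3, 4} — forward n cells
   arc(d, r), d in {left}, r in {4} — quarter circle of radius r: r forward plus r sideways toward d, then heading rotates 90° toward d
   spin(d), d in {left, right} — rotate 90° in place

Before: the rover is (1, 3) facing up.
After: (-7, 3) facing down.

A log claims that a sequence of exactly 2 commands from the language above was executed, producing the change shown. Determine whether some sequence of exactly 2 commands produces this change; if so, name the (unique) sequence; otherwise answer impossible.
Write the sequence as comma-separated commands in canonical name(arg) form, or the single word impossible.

arc(left, 4), arc(left, 4)

key: position moved to (-7,3) AND the heading swung to S — translation plus rotation needed
begin: (1, 3) facing up
t=1 arc(left, 4) ⇒ (-3, 7) facing left
t=2 arc(left, 4) ⇒ (-7, 3) facing down
no other 2-command option fits: unique.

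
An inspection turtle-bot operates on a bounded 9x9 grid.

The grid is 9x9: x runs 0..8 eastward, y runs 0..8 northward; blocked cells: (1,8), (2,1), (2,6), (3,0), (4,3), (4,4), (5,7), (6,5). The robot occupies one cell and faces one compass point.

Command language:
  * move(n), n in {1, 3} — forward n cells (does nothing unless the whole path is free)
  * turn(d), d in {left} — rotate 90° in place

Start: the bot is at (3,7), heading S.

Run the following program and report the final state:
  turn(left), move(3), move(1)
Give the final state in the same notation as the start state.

at (4,7), heading E

from: at (3,7), heading S
[1] after turn(left): at (3,7), heading E
[2] after move(3): at (3,7), heading E
[3] after move(1): at (4,7), heading E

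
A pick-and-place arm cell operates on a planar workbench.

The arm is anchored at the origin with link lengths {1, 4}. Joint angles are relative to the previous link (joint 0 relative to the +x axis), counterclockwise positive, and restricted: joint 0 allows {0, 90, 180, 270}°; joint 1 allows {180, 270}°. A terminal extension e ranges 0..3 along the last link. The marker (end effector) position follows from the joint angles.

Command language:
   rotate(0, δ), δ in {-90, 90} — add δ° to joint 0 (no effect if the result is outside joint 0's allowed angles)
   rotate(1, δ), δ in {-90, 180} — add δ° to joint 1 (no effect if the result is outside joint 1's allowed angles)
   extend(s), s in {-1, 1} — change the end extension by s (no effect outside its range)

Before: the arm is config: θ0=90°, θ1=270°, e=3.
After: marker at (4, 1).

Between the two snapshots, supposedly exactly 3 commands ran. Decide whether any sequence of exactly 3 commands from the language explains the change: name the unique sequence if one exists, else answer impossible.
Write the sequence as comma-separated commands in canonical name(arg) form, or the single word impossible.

extend(-1), extend(-1), extend(-1)

begin: config: θ0=90°, θ1=270°, e=3
step 1 (extend(-1)): config: θ0=90°, θ1=270°, e=2
step 2 (extend(-1)): config: θ0=90°, θ1=270°, e=1
step 3 (extend(-1)): config: θ0=90°, θ1=270°, e=0
all 216 alternatives checked — unique.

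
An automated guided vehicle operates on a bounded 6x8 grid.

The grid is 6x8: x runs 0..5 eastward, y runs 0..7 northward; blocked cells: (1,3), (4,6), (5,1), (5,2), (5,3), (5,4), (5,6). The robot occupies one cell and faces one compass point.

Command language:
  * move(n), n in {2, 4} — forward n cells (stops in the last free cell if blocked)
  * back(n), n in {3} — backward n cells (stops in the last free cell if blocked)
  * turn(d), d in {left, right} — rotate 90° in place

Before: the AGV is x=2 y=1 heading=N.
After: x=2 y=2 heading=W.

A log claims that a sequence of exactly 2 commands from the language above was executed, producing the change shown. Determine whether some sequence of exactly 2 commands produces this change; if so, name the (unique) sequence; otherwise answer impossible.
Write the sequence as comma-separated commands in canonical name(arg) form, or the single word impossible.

impossible

all 25 sequences checked — none match.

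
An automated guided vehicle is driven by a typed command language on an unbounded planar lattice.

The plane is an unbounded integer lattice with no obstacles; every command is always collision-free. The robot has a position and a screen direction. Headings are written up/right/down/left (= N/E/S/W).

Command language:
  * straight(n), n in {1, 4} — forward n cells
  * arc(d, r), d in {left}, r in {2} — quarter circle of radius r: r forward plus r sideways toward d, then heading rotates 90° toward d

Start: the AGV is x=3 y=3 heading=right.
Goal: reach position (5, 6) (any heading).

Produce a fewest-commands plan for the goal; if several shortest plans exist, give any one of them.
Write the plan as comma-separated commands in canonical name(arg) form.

start: x=3 y=3 heading=right
step 1 (arc(left, 2)): x=5 y=5 heading=up
step 2 (straight(1)): x=5 y=6 heading=up
shorter routes all fall short; 2 is best.

arc(left, 2), straight(1)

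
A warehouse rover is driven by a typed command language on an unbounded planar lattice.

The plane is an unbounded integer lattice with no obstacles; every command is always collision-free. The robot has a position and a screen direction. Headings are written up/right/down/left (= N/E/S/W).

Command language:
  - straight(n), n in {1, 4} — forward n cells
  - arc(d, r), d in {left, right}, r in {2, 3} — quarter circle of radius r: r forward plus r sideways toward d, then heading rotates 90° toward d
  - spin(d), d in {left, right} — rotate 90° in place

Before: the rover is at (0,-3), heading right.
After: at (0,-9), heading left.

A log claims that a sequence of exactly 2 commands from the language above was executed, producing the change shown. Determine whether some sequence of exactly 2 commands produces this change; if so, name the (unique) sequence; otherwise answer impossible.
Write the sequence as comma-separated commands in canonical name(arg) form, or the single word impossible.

key: position moved to (0,-9) AND the heading swung to W — translation plus rotation needed
t0: at (0,-3), heading right
[1] after arc(right, 3): at (3,-6), heading down
[2] after arc(right, 3): at (0,-9), heading left
all 64 alternatives checked — unique.

arc(right, 3), arc(right, 3)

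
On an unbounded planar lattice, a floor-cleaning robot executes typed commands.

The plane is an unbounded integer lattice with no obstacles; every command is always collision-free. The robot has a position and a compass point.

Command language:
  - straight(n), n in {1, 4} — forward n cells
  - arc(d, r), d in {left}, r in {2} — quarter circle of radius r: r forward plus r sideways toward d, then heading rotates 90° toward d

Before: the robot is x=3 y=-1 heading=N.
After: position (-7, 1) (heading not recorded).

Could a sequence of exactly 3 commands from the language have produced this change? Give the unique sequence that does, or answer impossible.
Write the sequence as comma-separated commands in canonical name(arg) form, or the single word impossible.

key: running straight(4) before arc(left, 2) would end elsewhere — order is forced
begin: x=3 y=-1 heading=N
[1] after arc(left, 2): x=1 y=1 heading=W
[2] after straight(4): x=-3 y=1 heading=W
[3] after straight(4): x=-7 y=1 heading=W
all 27 alternatives checked — unique.

arc(left, 2), straight(4), straight(4)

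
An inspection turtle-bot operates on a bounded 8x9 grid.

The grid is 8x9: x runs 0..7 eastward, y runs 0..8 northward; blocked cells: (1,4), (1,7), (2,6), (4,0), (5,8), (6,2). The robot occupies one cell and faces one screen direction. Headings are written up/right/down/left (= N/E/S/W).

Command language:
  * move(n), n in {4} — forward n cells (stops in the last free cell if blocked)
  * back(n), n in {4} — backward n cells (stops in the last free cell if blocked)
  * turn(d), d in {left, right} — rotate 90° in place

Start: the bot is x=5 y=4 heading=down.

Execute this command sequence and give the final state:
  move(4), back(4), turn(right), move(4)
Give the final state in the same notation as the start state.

x=2 y=4 heading=left

begin: x=5 y=4 heading=down
1. move(4) → x=5 y=0 heading=down
2. back(4) → x=5 y=4 heading=down
3. turn(right) → x=5 y=4 heading=left
4. move(4) → x=2 y=4 heading=left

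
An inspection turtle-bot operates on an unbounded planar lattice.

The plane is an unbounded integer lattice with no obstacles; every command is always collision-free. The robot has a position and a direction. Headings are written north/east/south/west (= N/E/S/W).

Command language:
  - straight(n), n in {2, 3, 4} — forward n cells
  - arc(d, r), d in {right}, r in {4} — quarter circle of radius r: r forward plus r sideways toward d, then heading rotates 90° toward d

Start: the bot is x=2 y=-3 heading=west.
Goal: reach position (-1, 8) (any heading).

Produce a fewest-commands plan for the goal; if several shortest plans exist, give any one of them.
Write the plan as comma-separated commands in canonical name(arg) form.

straight(3), arc(right, 4), straight(3), arc(right, 4)

t0: x=2 y=-3 heading=west
step 1 (straight(3)): x=-1 y=-3 heading=west
step 2 (arc(right, 4)): x=-5 y=1 heading=north
step 3 (straight(3)): x=-5 y=4 heading=north
step 4 (arc(right, 4)): x=-1 y=8 heading=east
minimal: 4 command(s), checked below 4.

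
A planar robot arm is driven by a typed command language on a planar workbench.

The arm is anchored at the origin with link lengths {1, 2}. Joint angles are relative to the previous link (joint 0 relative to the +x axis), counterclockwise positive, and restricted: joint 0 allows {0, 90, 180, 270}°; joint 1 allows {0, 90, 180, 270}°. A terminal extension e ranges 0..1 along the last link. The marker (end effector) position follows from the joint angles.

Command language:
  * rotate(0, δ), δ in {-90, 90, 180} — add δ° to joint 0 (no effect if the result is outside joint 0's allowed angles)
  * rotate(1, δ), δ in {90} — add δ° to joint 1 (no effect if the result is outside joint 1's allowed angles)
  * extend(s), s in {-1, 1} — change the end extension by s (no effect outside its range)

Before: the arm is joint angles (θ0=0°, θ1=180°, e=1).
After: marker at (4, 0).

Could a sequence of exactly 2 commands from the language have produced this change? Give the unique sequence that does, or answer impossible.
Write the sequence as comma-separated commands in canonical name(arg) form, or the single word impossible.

rotate(1, 90), rotate(1, 90)

t0: joint angles (θ0=0°, θ1=180°, e=1)
1. rotate(1, 90) → joint angles (θ0=0°, θ1=270°, e=1)
2. rotate(1, 90) → joint angles (θ0=0°, θ1=0°, e=1)
no other 2-command option fits: unique.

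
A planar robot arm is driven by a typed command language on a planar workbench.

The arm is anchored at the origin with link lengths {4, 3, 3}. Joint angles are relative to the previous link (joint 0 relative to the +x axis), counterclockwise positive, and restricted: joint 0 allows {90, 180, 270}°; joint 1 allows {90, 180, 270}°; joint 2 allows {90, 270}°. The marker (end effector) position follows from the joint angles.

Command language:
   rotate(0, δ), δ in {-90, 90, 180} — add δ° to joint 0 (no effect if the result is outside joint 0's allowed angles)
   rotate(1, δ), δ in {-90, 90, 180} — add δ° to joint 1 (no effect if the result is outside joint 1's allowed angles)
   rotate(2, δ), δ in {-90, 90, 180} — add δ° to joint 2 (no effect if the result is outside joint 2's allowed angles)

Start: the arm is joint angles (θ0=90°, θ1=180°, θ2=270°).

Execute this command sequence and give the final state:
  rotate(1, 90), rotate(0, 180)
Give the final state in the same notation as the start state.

from: joint angles (θ0=90°, θ1=180°, θ2=270°)
1. rotate(1, 90) → joint angles (θ0=90°, θ1=270°, θ2=270°)
2. rotate(0, 180) → joint angles (θ0=270°, θ1=270°, θ2=270°)

joint angles (θ0=270°, θ1=270°, θ2=270°)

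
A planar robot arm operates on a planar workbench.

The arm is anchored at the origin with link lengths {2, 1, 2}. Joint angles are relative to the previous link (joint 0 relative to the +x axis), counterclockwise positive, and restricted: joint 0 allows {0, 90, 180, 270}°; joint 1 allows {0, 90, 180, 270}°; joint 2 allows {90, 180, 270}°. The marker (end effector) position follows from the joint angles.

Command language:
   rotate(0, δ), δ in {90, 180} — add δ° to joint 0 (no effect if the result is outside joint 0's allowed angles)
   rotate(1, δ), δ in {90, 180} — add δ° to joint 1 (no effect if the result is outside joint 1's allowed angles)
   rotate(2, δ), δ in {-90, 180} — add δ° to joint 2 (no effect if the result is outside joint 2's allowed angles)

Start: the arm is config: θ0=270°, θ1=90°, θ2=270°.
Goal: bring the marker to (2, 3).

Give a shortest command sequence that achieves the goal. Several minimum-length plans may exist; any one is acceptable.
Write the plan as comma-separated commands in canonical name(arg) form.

rotate(0, 180), rotate(1, 90), rotate(1, 180)

t0: config: θ0=270°, θ1=90°, θ2=270°
[1] after rotate(0, 180): config: θ0=90°, θ1=90°, θ2=270°
[2] after rotate(1, 90): config: θ0=90°, θ1=180°, θ2=270°
[3] after rotate(1, 180): config: θ0=90°, θ1=0°, θ2=270°
nothing shorter than 3 reaches the goal.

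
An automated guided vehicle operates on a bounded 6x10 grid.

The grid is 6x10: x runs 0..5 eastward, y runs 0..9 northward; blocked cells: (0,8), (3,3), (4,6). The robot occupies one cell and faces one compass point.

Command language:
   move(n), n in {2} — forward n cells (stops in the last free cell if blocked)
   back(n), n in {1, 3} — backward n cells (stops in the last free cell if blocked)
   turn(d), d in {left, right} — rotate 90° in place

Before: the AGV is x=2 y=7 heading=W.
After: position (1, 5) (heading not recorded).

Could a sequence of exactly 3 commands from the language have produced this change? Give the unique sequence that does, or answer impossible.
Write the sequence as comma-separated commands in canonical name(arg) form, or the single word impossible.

impossible

no 3-step route produces this change.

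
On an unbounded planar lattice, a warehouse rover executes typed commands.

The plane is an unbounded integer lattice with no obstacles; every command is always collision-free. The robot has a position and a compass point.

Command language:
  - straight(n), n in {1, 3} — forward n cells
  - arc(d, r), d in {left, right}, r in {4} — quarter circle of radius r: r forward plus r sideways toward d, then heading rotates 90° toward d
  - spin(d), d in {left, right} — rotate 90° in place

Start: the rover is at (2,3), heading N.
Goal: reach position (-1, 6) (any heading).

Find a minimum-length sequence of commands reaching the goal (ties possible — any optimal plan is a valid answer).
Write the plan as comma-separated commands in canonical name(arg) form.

straight(3), spin(left), straight(3)

from: at (2,3), heading N
[1] after straight(3): at (2,6), heading N
[2] after spin(left): at (2,6), heading W
[3] after straight(3): at (-1,6), heading W
shorter routes all fall short; 3 is best.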